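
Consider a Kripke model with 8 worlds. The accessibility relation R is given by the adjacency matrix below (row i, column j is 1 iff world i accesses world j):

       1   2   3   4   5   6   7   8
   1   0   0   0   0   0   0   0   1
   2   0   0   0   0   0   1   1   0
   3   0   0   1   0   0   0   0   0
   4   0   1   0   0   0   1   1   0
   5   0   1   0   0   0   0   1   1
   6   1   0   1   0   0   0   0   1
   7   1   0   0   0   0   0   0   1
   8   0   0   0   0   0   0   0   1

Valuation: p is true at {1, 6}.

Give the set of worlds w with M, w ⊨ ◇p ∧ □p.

1: ◇p is F, □p is F. ✗
2: ◇p is T, □p is F. ✗
3: ◇p is F, □p is F. ✗
4: ◇p is T, □p is F. ✗
5: ◇p is F, □p is F. ✗
6: ◇p is T, □p is F. ✗
7: ◇p is T, □p is F. ✗
8: ◇p is F, □p is F. ✗

∅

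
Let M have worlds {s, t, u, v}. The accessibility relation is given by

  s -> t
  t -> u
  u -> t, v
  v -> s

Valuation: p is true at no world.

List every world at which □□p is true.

∅

s: successors {t}; □p there: t:F. ✗
t: successors {u}; □p there: u:F. ✗
u: successors {t, v}; □p there: t:F, v:F. ✗
v: successors {s}; □p there: s:F. ✗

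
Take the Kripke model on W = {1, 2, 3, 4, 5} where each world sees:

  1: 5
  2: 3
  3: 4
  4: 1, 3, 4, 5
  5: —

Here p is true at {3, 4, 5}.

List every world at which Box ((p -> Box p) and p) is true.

{1, 2, 5}

1: successors {5}; (p -> Box p) and p there: 5:T. ✓
2: successors {3}; (p -> Box p) and p there: 3:T. ✓
3: successors {4}; (p -> Box p) and p there: 4:F. ✗
4: successors {1, 3, 4, 5}; (p -> Box p) and p there: 1:F, 3:T, 4:F, 5:T. ✗
5: no successors, so Box ((p -> Box p) and p) holds vacuously. ✓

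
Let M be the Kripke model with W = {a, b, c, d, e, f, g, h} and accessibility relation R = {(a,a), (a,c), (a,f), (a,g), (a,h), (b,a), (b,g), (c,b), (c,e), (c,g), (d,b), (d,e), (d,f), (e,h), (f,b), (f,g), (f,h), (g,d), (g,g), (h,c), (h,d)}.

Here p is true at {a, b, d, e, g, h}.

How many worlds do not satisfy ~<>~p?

3

a: <>~p is T. ✗
b: <>~p is F. ✓
c: <>~p is F. ✓
d: <>~p is T. ✗
e: <>~p is F. ✓
f: <>~p is F. ✓
g: <>~p is F. ✓
h: <>~p is T. ✗
Satisfying worlds: {b, c, e, f, g}.
So ~<>~p fails at the other 3 worlds.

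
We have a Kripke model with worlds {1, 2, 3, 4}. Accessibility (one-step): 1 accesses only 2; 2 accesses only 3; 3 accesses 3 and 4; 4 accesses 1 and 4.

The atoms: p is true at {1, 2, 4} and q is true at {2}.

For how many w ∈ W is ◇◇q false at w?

1: successors {2}; ◇q there: 2:F. ✗
2: successors {3}; ◇q there: 3:F. ✗
3: successors {3, 4}; ◇q there: 3:F, 4:F. ✗
4: successors {1, 4}; ◇q there: 1:T, 4:F. ✓
Satisfying worlds: {4}.
So ◇◇q fails at the other 3 worlds.

3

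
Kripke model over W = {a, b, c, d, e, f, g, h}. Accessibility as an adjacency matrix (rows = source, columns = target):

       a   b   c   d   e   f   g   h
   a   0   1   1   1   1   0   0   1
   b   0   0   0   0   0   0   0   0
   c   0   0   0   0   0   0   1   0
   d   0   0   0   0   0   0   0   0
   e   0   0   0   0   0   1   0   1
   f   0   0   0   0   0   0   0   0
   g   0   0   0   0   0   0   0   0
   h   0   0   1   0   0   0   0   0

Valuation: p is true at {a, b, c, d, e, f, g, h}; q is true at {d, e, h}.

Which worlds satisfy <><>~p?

a: successors {b, c, d, e, h}; <>~p there: b:F, c:F, d:F, e:F, h:F. ✗
b: no successors, so <><>~p fails. ✗
c: successors {g}; <>~p there: g:F. ✗
d: no successors, so <><>~p fails. ✗
e: successors {f, h}; <>~p there: f:F, h:F. ✗
f: no successors, so <><>~p fails. ✗
g: no successors, so <><>~p fails. ✗
h: successors {c}; <>~p there: c:F. ✗

∅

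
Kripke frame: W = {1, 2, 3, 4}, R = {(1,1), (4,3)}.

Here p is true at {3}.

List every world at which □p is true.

{2, 3, 4}

1: successors {1}; p there: 1:F. ✗
2: no successors, so □p holds vacuously. ✓
3: no successors, so □p holds vacuously. ✓
4: successors {3}; p there: 3:T. ✓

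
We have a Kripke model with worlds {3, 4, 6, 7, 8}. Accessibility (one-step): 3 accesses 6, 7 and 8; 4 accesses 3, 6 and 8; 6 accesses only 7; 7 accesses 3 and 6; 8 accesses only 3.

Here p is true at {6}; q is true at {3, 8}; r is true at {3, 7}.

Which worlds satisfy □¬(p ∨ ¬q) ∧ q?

3: □¬(p ∨ ¬q) is F, q is T. ✗
4: □¬(p ∨ ¬q) is F, q is F. ✗
6: □¬(p ∨ ¬q) is F, q is F. ✗
7: □¬(p ∨ ¬q) is F, q is F. ✗
8: □¬(p ∨ ¬q) is T, q is T. ✓

{8}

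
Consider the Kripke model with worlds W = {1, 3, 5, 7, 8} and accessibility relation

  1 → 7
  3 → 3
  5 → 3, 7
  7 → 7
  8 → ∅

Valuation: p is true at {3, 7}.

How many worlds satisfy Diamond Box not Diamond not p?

1: successors {7}; Box not Diamond not p there: 7:T. ✓
3: successors {3}; Box not Diamond not p there: 3:T. ✓
5: successors {3, 7}; Box not Diamond not p there: 3:T, 7:T. ✓
7: successors {7}; Box not Diamond not p there: 7:T. ✓
8: no successors, so Diamond Box not Diamond not p fails. ✗
Satisfying worlds: {1, 3, 5, 7}.

4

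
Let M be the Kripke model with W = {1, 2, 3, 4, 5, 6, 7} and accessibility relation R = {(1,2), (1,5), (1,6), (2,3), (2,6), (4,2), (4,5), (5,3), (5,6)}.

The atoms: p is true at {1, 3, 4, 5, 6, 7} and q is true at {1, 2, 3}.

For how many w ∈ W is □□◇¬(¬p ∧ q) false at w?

2

1: successors {2, 5, 6}; □◇¬(¬p ∧ q) there: 2:F, 5:F, 6:T. ✗
2: successors {3, 6}; □◇¬(¬p ∧ q) there: 3:T, 6:T. ✓
3: no successors, so □□◇¬(¬p ∧ q) holds vacuously. ✓
4: successors {2, 5}; □◇¬(¬p ∧ q) there: 2:F, 5:F. ✗
5: successors {3, 6}; □◇¬(¬p ∧ q) there: 3:T, 6:T. ✓
6: no successors, so □□◇¬(¬p ∧ q) holds vacuously. ✓
7: no successors, so □□◇¬(¬p ∧ q) holds vacuously. ✓
Satisfying worlds: {2, 3, 5, 6, 7}.
So □□◇¬(¬p ∧ q) fails at the other 2 worlds.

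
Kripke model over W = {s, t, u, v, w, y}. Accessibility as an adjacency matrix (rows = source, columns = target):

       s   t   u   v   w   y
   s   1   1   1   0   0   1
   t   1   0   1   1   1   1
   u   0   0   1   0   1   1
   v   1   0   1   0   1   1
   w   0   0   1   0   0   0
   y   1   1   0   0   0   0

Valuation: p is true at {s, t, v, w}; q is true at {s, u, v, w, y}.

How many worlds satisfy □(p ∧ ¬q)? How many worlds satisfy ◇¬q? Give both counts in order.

0 and 2

For □(p ∧ ¬q):
s: successors {s, t, u, y}; p ∧ ¬q there: s:F, t:T, u:F, y:F. ✗
t: successors {s, u, v, w, y}; p ∧ ¬q there: s:F, u:F, v:F, w:F, y:F. ✗
u: successors {u, w, y}; p ∧ ¬q there: u:F, w:F, y:F. ✗
v: successors {s, u, w, y}; p ∧ ¬q there: s:F, u:F, w:F, y:F. ✗
w: successors {u}; p ∧ ¬q there: u:F. ✗
y: successors {s, t}; p ∧ ¬q there: s:F, t:T. ✗
— 0 worlds.
For ◇¬q:
s: successors {s, t, u, y}; ¬q there: s:F, t:T, u:F, y:F. ✓
t: successors {s, u, v, w, y}; ¬q there: s:F, u:F, v:F, w:F, y:F. ✗
u: successors {u, w, y}; ¬q there: u:F, w:F, y:F. ✗
v: successors {s, u, w, y}; ¬q there: s:F, u:F, w:F, y:F. ✗
w: successors {u}; ¬q there: u:F. ✗
y: successors {s, t}; ¬q there: s:F, t:T. ✓
— 2 worlds.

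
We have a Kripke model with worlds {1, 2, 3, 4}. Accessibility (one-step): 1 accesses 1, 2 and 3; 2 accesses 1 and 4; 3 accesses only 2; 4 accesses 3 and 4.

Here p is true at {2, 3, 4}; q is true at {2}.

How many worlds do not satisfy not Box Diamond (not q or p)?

4

1: Box Diamond (not q or p) is T. ✗
2: Box Diamond (not q or p) is T. ✗
3: Box Diamond (not q or p) is T. ✗
4: Box Diamond (not q or p) is T. ✗
Satisfying worlds: ∅.
So not Box Diamond (not q or p) fails at the other 4 worlds.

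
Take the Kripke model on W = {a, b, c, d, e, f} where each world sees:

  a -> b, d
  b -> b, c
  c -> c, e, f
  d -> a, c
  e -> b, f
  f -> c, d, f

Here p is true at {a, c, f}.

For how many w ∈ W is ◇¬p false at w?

a: successors {b, d}; ¬p there: b:T, d:T. ✓
b: successors {b, c}; ¬p there: b:T, c:F. ✓
c: successors {c, e, f}; ¬p there: c:F, e:T, f:F. ✓
d: successors {a, c}; ¬p there: a:F, c:F. ✗
e: successors {b, f}; ¬p there: b:T, f:F. ✓
f: successors {c, d, f}; ¬p there: c:F, d:T, f:F. ✓
Satisfying worlds: {a, b, c, e, f}.
So ◇¬p fails at the other 1 world.

1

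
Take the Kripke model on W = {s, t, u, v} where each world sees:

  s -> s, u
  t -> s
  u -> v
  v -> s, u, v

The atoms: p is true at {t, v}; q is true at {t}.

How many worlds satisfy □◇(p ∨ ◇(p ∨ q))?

s: successors {s, u}; ◇(p ∨ ◇(p ∨ q)) there: s:T, u:T. ✓
t: successors {s}; ◇(p ∨ ◇(p ∨ q)) there: s:T. ✓
u: successors {v}; ◇(p ∨ ◇(p ∨ q)) there: v:T. ✓
v: successors {s, u, v}; ◇(p ∨ ◇(p ∨ q)) there: s:T, u:T, v:T. ✓
Satisfying worlds: {s, t, u, v}.

4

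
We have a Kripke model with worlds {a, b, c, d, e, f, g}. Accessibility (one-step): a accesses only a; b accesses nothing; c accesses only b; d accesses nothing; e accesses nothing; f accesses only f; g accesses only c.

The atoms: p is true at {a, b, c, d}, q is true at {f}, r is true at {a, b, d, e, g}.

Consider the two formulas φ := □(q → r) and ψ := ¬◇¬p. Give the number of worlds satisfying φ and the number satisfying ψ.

6 and 6

For □(q → r):
a: successors {a}; q → r there: a:T. ✓
b: no successors, so □(q → r) holds vacuously. ✓
c: successors {b}; q → r there: b:T. ✓
d: no successors, so □(q → r) holds vacuously. ✓
e: no successors, so □(q → r) holds vacuously. ✓
f: successors {f}; q → r there: f:F. ✗
g: successors {c}; q → r there: c:T. ✓
— 6 worlds.
For ¬◇¬p:
a: ◇¬p is F. ✓
b: ◇¬p is F. ✓
c: ◇¬p is F. ✓
d: ◇¬p is F. ✓
e: ◇¬p is F. ✓
f: ◇¬p is T. ✗
g: ◇¬p is F. ✓
— 6 worlds.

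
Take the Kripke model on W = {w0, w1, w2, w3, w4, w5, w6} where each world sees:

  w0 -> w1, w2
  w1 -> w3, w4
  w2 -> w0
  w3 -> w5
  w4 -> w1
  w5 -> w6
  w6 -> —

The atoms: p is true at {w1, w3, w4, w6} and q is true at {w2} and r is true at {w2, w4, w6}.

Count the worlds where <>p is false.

w0: successors {w1, w2}; p there: w1:T, w2:F. ✓
w1: successors {w3, w4}; p there: w3:T, w4:T. ✓
w2: successors {w0}; p there: w0:F. ✗
w3: successors {w5}; p there: w5:F. ✗
w4: successors {w1}; p there: w1:T. ✓
w5: successors {w6}; p there: w6:T. ✓
w6: no successors, so <>p fails. ✗
Satisfying worlds: {w0, w1, w4, w5}.
So <>p fails at the other 3 worlds.

3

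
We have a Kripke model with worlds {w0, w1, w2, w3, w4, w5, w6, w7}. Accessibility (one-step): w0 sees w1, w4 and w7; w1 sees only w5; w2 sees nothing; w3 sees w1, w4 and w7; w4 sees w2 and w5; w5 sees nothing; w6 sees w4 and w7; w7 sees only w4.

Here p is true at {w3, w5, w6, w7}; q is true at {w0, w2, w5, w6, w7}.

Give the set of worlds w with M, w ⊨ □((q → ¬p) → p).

{w1, w2, w5}

w0: successors {w1, w4, w7}; (q → ¬p) → p there: w1:F, w4:F, w7:T. ✗
w1: successors {w5}; (q → ¬p) → p there: w5:T. ✓
w2: no successors, so □((q → ¬p) → p) holds vacuously. ✓
w3: successors {w1, w4, w7}; (q → ¬p) → p there: w1:F, w4:F, w7:T. ✗
w4: successors {w2, w5}; (q → ¬p) → p there: w2:F, w5:T. ✗
w5: no successors, so □((q → ¬p) → p) holds vacuously. ✓
w6: successors {w4, w7}; (q → ¬p) → p there: w4:F, w7:T. ✗
w7: successors {w4}; (q → ¬p) → p there: w4:F. ✗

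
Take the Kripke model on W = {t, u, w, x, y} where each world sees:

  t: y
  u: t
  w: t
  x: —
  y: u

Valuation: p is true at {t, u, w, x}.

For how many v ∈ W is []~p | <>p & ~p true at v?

3

t: []~p is T, <>p & ~p is F. ✓
u: []~p is F, <>p & ~p is F. ✗
w: []~p is F, <>p & ~p is F. ✗
x: []~p is T, <>p & ~p is F. ✓
y: []~p is F, <>p & ~p is T. ✓
Satisfying worlds: {t, x, y}.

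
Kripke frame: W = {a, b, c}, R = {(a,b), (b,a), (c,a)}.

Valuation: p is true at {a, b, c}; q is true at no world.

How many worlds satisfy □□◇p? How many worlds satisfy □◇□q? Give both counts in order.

For □□◇p:
a: successors {b}; □◇p there: b:T. ✓
b: successors {a}; □◇p there: a:T. ✓
c: successors {a}; □◇p there: a:T. ✓
— 3 worlds.
For □◇□q:
a: successors {b}; ◇□q there: b:F. ✗
b: successors {a}; ◇□q there: a:F. ✗
c: successors {a}; ◇□q there: a:F. ✗
— 0 worlds.

3 and 0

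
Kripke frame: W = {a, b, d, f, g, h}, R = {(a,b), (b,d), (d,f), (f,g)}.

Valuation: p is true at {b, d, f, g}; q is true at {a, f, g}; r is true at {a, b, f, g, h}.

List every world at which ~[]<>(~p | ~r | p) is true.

a: []<>(~p | ~r | p) is T. ✗
b: []<>(~p | ~r | p) is T. ✗
d: []<>(~p | ~r | p) is T. ✗
f: []<>(~p | ~r | p) is F. ✓
g: []<>(~p | ~r | p) is T. ✗
h: []<>(~p | ~r | p) is T. ✗

{f}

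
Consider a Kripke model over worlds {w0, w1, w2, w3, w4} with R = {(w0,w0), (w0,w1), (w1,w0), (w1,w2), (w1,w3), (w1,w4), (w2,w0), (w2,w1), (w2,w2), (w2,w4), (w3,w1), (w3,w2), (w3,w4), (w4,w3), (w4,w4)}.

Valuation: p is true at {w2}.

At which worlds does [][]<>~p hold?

{w0, w1, w2, w3, w4}

w0: successors {w0, w1}; []<>~p there: w0:T, w1:T. ✓
w1: successors {w0, w2, w3, w4}; []<>~p there: w0:T, w2:T, w3:T, w4:T. ✓
w2: successors {w0, w1, w2, w4}; []<>~p there: w0:T, w1:T, w2:T, w4:T. ✓
w3: successors {w1, w2, w4}; []<>~p there: w1:T, w2:T, w4:T. ✓
w4: successors {w3, w4}; []<>~p there: w3:T, w4:T. ✓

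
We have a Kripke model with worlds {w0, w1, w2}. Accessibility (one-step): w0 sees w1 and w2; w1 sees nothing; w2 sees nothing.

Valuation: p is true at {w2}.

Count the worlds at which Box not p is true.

2

w0: successors {w1, w2}; not p there: w1:T, w2:F. ✗
w1: no successors, so Box not p holds vacuously. ✓
w2: no successors, so Box not p holds vacuously. ✓
Satisfying worlds: {w1, w2}.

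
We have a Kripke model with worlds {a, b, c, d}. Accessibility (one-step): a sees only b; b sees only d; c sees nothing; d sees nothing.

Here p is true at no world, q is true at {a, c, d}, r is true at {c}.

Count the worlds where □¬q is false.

a: successors {b}; ¬q there: b:T. ✓
b: successors {d}; ¬q there: d:F. ✗
c: no successors, so □¬q holds vacuously. ✓
d: no successors, so □¬q holds vacuously. ✓
Satisfying worlds: {a, c, d}.
So □¬q fails at the other 1 world.

1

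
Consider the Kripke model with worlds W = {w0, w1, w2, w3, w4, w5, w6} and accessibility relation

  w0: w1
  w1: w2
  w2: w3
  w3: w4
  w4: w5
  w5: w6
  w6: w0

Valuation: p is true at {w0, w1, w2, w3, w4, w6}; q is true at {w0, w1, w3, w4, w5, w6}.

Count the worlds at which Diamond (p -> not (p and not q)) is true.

6

w0: successors {w1}; p -> not (p and not q) there: w1:T. ✓
w1: successors {w2}; p -> not (p and not q) there: w2:F. ✗
w2: successors {w3}; p -> not (p and not q) there: w3:T. ✓
w3: successors {w4}; p -> not (p and not q) there: w4:T. ✓
w4: successors {w5}; p -> not (p and not q) there: w5:T. ✓
w5: successors {w6}; p -> not (p and not q) there: w6:T. ✓
w6: successors {w0}; p -> not (p and not q) there: w0:T. ✓
Satisfying worlds: {w0, w2, w3, w4, w5, w6}.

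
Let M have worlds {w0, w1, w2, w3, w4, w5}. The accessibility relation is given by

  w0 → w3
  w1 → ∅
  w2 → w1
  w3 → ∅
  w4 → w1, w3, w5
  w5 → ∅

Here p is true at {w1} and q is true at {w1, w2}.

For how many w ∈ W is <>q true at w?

2

w0: successors {w3}; q there: w3:F. ✗
w1: no successors, so <>q fails. ✗
w2: successors {w1}; q there: w1:T. ✓
w3: no successors, so <>q fails. ✗
w4: successors {w1, w3, w5}; q there: w1:T, w3:F, w5:F. ✓
w5: no successors, so <>q fails. ✗
Satisfying worlds: {w2, w4}.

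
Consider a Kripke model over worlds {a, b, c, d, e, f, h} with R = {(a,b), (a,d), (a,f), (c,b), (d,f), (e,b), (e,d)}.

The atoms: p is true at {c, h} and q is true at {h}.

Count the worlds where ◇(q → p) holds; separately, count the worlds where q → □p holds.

4 and 7

For ◇(q → p):
a: successors {b, d, f}; q → p there: b:T, d:T, f:T. ✓
b: no successors, so ◇(q → p) fails. ✗
c: successors {b}; q → p there: b:T. ✓
d: successors {f}; q → p there: f:T. ✓
e: successors {b, d}; q → p there: b:T, d:T. ✓
f: no successors, so ◇(q → p) fails. ✗
h: no successors, so ◇(q → p) fails. ✗
— 4 worlds.
For q → □p:
a: q is F, □p is F. ✓
b: q is F, □p is T. ✓
c: q is F, □p is F. ✓
d: q is F, □p is F. ✓
e: q is F, □p is F. ✓
f: q is F, □p is T. ✓
h: q is T, □p is T. ✓
— 7 worlds.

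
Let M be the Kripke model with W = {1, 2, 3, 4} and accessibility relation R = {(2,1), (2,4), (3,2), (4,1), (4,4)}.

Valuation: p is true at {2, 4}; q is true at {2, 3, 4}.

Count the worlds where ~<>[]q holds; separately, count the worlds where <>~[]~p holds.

2 and 3

For ~<>[]q:
1: <>[]q is F. ✓
2: <>[]q is T. ✗
3: <>[]q is F. ✓
4: <>[]q is T. ✗
— 2 worlds.
For <>~[]~p:
1: no successors, so <>~[]~p fails. ✗
2: successors {1, 4}; ~[]~p there: 1:F, 4:T. ✓
3: successors {2}; ~[]~p there: 2:T. ✓
4: successors {1, 4}; ~[]~p there: 1:F, 4:T. ✓
— 3 worlds.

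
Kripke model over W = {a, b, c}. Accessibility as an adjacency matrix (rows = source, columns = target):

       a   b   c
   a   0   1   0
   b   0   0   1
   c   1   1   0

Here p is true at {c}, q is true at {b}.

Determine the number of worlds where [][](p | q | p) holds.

a: successors {b}; [](p | q | p) there: b:T. ✓
b: successors {c}; [](p | q | p) there: c:F. ✗
c: successors {a, b}; [](p | q | p) there: a:T, b:T. ✓
Satisfying worlds: {a, c}.

2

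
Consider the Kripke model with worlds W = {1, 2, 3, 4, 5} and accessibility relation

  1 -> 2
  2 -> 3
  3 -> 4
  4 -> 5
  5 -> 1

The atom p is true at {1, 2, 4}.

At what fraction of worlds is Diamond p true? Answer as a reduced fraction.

1: successors {2}; p there: 2:T. ✓
2: successors {3}; p there: 3:F. ✗
3: successors {4}; p there: 4:T. ✓
4: successors {5}; p there: 5:F. ✗
5: successors {1}; p there: 1:T. ✓
That's 3 of 5 worlds, so 3/5.

3/5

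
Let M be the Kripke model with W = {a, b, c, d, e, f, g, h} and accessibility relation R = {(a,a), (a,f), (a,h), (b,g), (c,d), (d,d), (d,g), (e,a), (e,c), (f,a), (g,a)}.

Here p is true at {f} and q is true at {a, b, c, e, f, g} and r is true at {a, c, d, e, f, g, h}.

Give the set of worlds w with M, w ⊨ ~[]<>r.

a: []<>r is F. ✓
b: []<>r is T. ✗
c: []<>r is T. ✗
d: []<>r is T. ✗
e: []<>r is T. ✗
f: []<>r is T. ✗
g: []<>r is T. ✗
h: []<>r is T. ✗

{a}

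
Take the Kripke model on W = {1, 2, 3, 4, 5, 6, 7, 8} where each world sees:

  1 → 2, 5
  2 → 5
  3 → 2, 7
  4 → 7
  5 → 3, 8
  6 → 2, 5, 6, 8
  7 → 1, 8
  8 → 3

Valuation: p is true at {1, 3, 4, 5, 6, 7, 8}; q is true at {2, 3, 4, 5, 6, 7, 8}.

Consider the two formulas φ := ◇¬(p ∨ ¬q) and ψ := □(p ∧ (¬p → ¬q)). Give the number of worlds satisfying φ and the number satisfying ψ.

3 and 5

For ◇¬(p ∨ ¬q):
1: successors {2, 5}; ¬(p ∨ ¬q) there: 2:T, 5:F. ✓
2: successors {5}; ¬(p ∨ ¬q) there: 5:F. ✗
3: successors {2, 7}; ¬(p ∨ ¬q) there: 2:T, 7:F. ✓
4: successors {7}; ¬(p ∨ ¬q) there: 7:F. ✗
5: successors {3, 8}; ¬(p ∨ ¬q) there: 3:F, 8:F. ✗
6: successors {2, 5, 6, 8}; ¬(p ∨ ¬q) there: 2:T, 5:F, 6:F, 8:F. ✓
7: successors {1, 8}; ¬(p ∨ ¬q) there: 1:F, 8:F. ✗
8: successors {3}; ¬(p ∨ ¬q) there: 3:F. ✗
— 3 worlds.
For □(p ∧ (¬p → ¬q)):
1: successors {2, 5}; p ∧ (¬p → ¬q) there: 2:F, 5:T. ✗
2: successors {5}; p ∧ (¬p → ¬q) there: 5:T. ✓
3: successors {2, 7}; p ∧ (¬p → ¬q) there: 2:F, 7:T. ✗
4: successors {7}; p ∧ (¬p → ¬q) there: 7:T. ✓
5: successors {3, 8}; p ∧ (¬p → ¬q) there: 3:T, 8:T. ✓
6: successors {2, 5, 6, 8}; p ∧ (¬p → ¬q) there: 2:F, 5:T, 6:T, 8:T. ✗
7: successors {1, 8}; p ∧ (¬p → ¬q) there: 1:T, 8:T. ✓
8: successors {3}; p ∧ (¬p → ¬q) there: 3:T. ✓
— 5 worlds.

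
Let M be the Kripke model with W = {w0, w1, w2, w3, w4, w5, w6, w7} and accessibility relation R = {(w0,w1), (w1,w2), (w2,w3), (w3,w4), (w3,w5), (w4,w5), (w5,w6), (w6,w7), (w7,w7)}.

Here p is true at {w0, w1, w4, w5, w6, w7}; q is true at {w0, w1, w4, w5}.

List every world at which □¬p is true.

{w1, w2}

w0: successors {w1}; ¬p there: w1:F. ✗
w1: successors {w2}; ¬p there: w2:T. ✓
w2: successors {w3}; ¬p there: w3:T. ✓
w3: successors {w4, w5}; ¬p there: w4:F, w5:F. ✗
w4: successors {w5}; ¬p there: w5:F. ✗
w5: successors {w6}; ¬p there: w6:F. ✗
w6: successors {w7}; ¬p there: w7:F. ✗
w7: successors {w7}; ¬p there: w7:F. ✗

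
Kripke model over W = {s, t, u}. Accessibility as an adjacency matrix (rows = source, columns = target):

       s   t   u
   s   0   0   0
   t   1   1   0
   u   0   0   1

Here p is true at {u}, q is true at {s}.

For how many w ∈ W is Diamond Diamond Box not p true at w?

s: no successors, so Diamond Diamond Box not p fails. ✗
t: successors {s, t}; Diamond Box not p there: s:F, t:T. ✓
u: successors {u}; Diamond Box not p there: u:F. ✗
Satisfying worlds: {t}.

1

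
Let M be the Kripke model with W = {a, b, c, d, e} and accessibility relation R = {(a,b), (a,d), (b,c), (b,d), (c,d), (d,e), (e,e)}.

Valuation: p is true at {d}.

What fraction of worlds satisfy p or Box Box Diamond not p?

a: p is F, Box Box Diamond not p is F. ✗
b: p is F, Box Box Diamond not p is T. ✓
c: p is F, Box Box Diamond not p is T. ✓
d: p is T, Box Box Diamond not p is T. ✓
e: p is F, Box Box Diamond not p is T. ✓
That's 4 of 5 worlds, so 4/5.

4/5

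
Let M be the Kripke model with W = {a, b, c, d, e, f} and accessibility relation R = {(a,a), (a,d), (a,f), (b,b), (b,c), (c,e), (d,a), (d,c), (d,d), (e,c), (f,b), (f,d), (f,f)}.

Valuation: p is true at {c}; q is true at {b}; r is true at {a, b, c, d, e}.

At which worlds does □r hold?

{b, c, d, e}

a: successors {a, d, f}; r there: a:T, d:T, f:F. ✗
b: successors {b, c}; r there: b:T, c:T. ✓
c: successors {e}; r there: e:T. ✓
d: successors {a, c, d}; r there: a:T, c:T, d:T. ✓
e: successors {c}; r there: c:T. ✓
f: successors {b, d, f}; r there: b:T, d:T, f:F. ✗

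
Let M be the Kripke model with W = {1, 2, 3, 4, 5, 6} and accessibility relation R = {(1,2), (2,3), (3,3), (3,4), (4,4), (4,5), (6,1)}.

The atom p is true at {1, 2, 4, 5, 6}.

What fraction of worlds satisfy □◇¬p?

1/2

1: successors {2}; ◇¬p there: 2:T. ✓
2: successors {3}; ◇¬p there: 3:T. ✓
3: successors {3, 4}; ◇¬p there: 3:T, 4:F. ✗
4: successors {4, 5}; ◇¬p there: 4:F, 5:F. ✗
5: no successors, so □◇¬p holds vacuously. ✓
6: successors {1}; ◇¬p there: 1:F. ✗
That's 3 of 6 worlds, so 3/6 = 1/2.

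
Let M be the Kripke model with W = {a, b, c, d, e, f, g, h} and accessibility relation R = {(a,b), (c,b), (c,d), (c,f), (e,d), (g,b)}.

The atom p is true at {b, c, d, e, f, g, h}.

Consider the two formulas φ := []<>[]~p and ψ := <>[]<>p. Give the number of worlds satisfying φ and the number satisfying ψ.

4 and 4

For []<>[]~p:
a: successors {b}; <>[]~p there: b:F. ✗
b: no successors, so []<>[]~p holds vacuously. ✓
c: successors {b, d, f}; <>[]~p there: b:F, d:F, f:F. ✗
d: no successors, so []<>[]~p holds vacuously. ✓
e: successors {d}; <>[]~p there: d:F. ✗
f: no successors, so []<>[]~p holds vacuously. ✓
g: successors {b}; <>[]~p there: b:F. ✗
h: no successors, so []<>[]~p holds vacuously. ✓
— 4 worlds.
For <>[]<>p:
a: successors {b}; []<>p there: b:T. ✓
b: no successors, so <>[]<>p fails. ✗
c: successors {b, d, f}; []<>p there: b:T, d:T, f:T. ✓
d: no successors, so <>[]<>p fails. ✗
e: successors {d}; []<>p there: d:T. ✓
f: no successors, so <>[]<>p fails. ✗
g: successors {b}; []<>p there: b:T. ✓
h: no successors, so <>[]<>p fails. ✗
— 4 worlds.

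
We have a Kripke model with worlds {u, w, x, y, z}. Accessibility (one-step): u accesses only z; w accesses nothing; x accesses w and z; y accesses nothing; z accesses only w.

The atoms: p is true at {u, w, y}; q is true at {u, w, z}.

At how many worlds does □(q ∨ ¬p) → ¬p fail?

3

u: □(q ∨ ¬p) is T, ¬p is F. ✗
w: □(q ∨ ¬p) is T, ¬p is F. ✗
x: □(q ∨ ¬p) is T, ¬p is T. ✓
y: □(q ∨ ¬p) is T, ¬p is F. ✗
z: □(q ∨ ¬p) is T, ¬p is T. ✓
Satisfying worlds: {x, z}.
So □(q ∨ ¬p) → ¬p fails at the other 3 worlds.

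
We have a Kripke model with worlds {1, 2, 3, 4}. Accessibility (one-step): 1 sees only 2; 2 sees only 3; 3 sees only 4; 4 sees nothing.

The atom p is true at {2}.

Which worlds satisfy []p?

{1, 4}

1: successors {2}; p there: 2:T. ✓
2: successors {3}; p there: 3:F. ✗
3: successors {4}; p there: 4:F. ✗
4: no successors, so []p holds vacuously. ✓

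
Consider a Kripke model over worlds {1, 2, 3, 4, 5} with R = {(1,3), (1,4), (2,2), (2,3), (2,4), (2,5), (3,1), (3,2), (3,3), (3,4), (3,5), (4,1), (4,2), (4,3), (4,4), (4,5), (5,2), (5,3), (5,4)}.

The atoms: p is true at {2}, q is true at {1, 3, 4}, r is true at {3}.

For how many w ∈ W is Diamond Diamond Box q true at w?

1: successors {3, 4}; Diamond Box q there: 3:T, 4:T. ✓
2: successors {2, 3, 4, 5}; Diamond Box q there: 2:F, 3:T, 4:T, 5:F. ✓
3: successors {1, 2, 3, 4, 5}; Diamond Box q there: 1:F, 2:F, 3:T, 4:T, 5:F. ✓
4: successors {1, 2, 3, 4, 5}; Diamond Box q there: 1:F, 2:F, 3:T, 4:T, 5:F. ✓
5: successors {2, 3, 4}; Diamond Box q there: 2:F, 3:T, 4:T. ✓
Satisfying worlds: {1, 2, 3, 4, 5}.

5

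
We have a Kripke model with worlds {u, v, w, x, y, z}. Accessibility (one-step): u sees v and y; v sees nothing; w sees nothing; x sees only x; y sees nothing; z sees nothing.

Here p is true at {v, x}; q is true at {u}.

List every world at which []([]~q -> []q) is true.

{u, v, w, y, z}

u: successors {v, y}; []~q -> []q there: v:T, y:T. ✓
v: no successors, so []([]~q -> []q) holds vacuously. ✓
w: no successors, so []([]~q -> []q) holds vacuously. ✓
x: successors {x}; []~q -> []q there: x:F. ✗
y: no successors, so []([]~q -> []q) holds vacuously. ✓
z: no successors, so []([]~q -> []q) holds vacuously. ✓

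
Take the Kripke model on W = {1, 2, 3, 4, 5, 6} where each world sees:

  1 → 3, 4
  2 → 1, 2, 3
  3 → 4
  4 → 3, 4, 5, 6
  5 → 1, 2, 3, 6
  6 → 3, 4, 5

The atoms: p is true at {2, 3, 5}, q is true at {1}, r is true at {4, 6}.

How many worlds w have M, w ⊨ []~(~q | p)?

1: successors {3, 4}; ~(~q | p) there: 3:F, 4:F. ✗
2: successors {1, 2, 3}; ~(~q | p) there: 1:T, 2:F, 3:F. ✗
3: successors {4}; ~(~q | p) there: 4:F. ✗
4: successors {3, 4, 5, 6}; ~(~q | p) there: 3:F, 4:F, 5:F, 6:F. ✗
5: successors {1, 2, 3, 6}; ~(~q | p) there: 1:T, 2:F, 3:F, 6:F. ✗
6: successors {3, 4, 5}; ~(~q | p) there: 3:F, 4:F, 5:F. ✗
Satisfying worlds: ∅.

0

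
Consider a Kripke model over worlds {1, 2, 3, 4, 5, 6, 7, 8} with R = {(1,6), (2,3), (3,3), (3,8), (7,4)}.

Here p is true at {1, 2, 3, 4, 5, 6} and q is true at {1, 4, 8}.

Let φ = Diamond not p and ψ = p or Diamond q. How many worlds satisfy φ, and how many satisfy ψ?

1 and 7

For Diamond not p:
1: successors {6}; not p there: 6:F. ✗
2: successors {3}; not p there: 3:F. ✗
3: successors {3, 8}; not p there: 3:F, 8:T. ✓
4: no successors, so Diamond not p fails. ✗
5: no successors, so Diamond not p fails. ✗
6: no successors, so Diamond not p fails. ✗
7: successors {4}; not p there: 4:F. ✗
8: no successors, so Diamond not p fails. ✗
— 1 world.
For p or Diamond q:
1: p is T, Diamond q is F. ✓
2: p is T, Diamond q is F. ✓
3: p is T, Diamond q is T. ✓
4: p is T, Diamond q is F. ✓
5: p is T, Diamond q is F. ✓
6: p is T, Diamond q is F. ✓
7: p is F, Diamond q is T. ✓
8: p is F, Diamond q is F. ✗
— 7 worlds.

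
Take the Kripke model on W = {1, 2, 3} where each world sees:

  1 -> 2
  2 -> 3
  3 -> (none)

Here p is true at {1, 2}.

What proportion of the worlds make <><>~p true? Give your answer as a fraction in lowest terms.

1: successors {2}; <>~p there: 2:T. ✓
2: successors {3}; <>~p there: 3:F. ✗
3: no successors, so <><>~p fails. ✗
That's 1 of 3 worlds, so 1/3.

1/3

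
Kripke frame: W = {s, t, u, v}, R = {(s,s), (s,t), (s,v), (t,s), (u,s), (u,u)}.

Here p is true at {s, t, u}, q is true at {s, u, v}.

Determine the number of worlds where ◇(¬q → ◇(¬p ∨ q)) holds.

s: successors {s, t, v}; ¬q → ◇(¬p ∨ q) there: s:T, t:T, v:T. ✓
t: successors {s}; ¬q → ◇(¬p ∨ q) there: s:T. ✓
u: successors {s, u}; ¬q → ◇(¬p ∨ q) there: s:T, u:T. ✓
v: no successors, so ◇(¬q → ◇(¬p ∨ q)) fails. ✗
Satisfying worlds: {s, t, u}.

3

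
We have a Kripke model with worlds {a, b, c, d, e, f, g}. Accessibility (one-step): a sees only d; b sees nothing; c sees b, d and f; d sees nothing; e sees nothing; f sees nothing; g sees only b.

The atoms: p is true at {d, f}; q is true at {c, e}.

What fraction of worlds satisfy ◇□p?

a: successors {d}; □p there: d:T. ✓
b: no successors, so ◇□p fails. ✗
c: successors {b, d, f}; □p there: b:T, d:T, f:T. ✓
d: no successors, so ◇□p fails. ✗
e: no successors, so ◇□p fails. ✗
f: no successors, so ◇□p fails. ✗
g: successors {b}; □p there: b:T. ✓
That's 3 of 7 worlds, so 3/7.

3/7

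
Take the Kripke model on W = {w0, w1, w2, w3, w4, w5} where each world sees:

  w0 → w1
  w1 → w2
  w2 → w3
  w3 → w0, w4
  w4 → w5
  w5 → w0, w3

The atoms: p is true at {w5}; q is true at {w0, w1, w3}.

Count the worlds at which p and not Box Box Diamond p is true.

1

w0: p is F, not Box Box Diamond p is T. ✗
w1: p is F, not Box Box Diamond p is T. ✗
w2: p is F, not Box Box Diamond p is T. ✗
w3: p is F, not Box Box Diamond p is T. ✗
w4: p is F, not Box Box Diamond p is T. ✗
w5: p is T, not Box Box Diamond p is T. ✓
Satisfying worlds: {w5}.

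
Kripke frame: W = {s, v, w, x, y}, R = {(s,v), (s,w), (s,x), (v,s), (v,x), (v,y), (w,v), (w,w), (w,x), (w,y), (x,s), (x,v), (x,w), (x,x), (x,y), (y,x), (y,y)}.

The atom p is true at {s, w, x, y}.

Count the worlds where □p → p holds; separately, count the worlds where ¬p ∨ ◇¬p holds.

For □p → p:
s: □p is F, p is T. ✓
v: □p is T, p is F. ✗
w: □p is F, p is T. ✓
x: □p is F, p is T. ✓
y: □p is T, p is T. ✓
— 4 worlds.
For ¬p ∨ ◇¬p:
s: ¬p is F, ◇¬p is T. ✓
v: ¬p is T, ◇¬p is F. ✓
w: ¬p is F, ◇¬p is T. ✓
x: ¬p is F, ◇¬p is T. ✓
y: ¬p is F, ◇¬p is F. ✗
— 4 worlds.

4 and 4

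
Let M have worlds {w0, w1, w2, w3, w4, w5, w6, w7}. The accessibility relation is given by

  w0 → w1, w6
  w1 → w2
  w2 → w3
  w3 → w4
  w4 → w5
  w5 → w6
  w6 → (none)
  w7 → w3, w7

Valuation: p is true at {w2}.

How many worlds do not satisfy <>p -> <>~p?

w0: <>p is F, <>~p is T. ✓
w1: <>p is T, <>~p is F. ✗
w2: <>p is F, <>~p is T. ✓
w3: <>p is F, <>~p is T. ✓
w4: <>p is F, <>~p is T. ✓
w5: <>p is F, <>~p is T. ✓
w6: <>p is F, <>~p is F. ✓
w7: <>p is F, <>~p is T. ✓
Satisfying worlds: {w0, w2, w3, w4, w5, w6, w7}.
So <>p -> <>~p fails at the other 1 world.

1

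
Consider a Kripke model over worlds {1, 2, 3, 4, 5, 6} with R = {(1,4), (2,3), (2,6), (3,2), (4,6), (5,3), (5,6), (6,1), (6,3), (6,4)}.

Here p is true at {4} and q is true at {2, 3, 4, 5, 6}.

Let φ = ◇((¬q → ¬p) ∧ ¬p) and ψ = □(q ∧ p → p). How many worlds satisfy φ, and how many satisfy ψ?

5 and 6

For ◇((¬q → ¬p) ∧ ¬p):
1: successors {4}; (¬q → ¬p) ∧ ¬p there: 4:F. ✗
2: successors {3, 6}; (¬q → ¬p) ∧ ¬p there: 3:T, 6:T. ✓
3: successors {2}; (¬q → ¬p) ∧ ¬p there: 2:T. ✓
4: successors {6}; (¬q → ¬p) ∧ ¬p there: 6:T. ✓
5: successors {3, 6}; (¬q → ¬p) ∧ ¬p there: 3:T, 6:T. ✓
6: successors {1, 3, 4}; (¬q → ¬p) ∧ ¬p there: 1:T, 3:T, 4:F. ✓
— 5 worlds.
For □(q ∧ p → p):
1: successors {4}; q ∧ p → p there: 4:T. ✓
2: successors {3, 6}; q ∧ p → p there: 3:T, 6:T. ✓
3: successors {2}; q ∧ p → p there: 2:T. ✓
4: successors {6}; q ∧ p → p there: 6:T. ✓
5: successors {3, 6}; q ∧ p → p there: 3:T, 6:T. ✓
6: successors {1, 3, 4}; q ∧ p → p there: 1:T, 3:T, 4:T. ✓
— 6 worlds.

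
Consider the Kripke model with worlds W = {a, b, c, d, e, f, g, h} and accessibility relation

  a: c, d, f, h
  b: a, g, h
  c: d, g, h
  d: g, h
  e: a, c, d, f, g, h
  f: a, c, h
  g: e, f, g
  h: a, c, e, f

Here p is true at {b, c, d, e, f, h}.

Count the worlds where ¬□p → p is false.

a: ¬□p is F, p is F. ✓
b: ¬□p is T, p is T. ✓
c: ¬□p is T, p is T. ✓
d: ¬□p is T, p is T. ✓
e: ¬□p is T, p is T. ✓
f: ¬□p is T, p is T. ✓
g: ¬□p is T, p is F. ✗
h: ¬□p is T, p is T. ✓
Satisfying worlds: {a, b, c, d, e, f, h}.
So ¬□p → p fails at the other 1 world.

1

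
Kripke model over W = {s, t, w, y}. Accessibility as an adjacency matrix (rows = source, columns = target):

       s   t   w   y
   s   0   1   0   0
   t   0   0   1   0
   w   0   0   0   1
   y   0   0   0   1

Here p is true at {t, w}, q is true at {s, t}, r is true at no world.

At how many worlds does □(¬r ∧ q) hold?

1

s: successors {t}; ¬r ∧ q there: t:T. ✓
t: successors {w}; ¬r ∧ q there: w:F. ✗
w: successors {y}; ¬r ∧ q there: y:F. ✗
y: successors {y}; ¬r ∧ q there: y:F. ✗
Satisfying worlds: {s}.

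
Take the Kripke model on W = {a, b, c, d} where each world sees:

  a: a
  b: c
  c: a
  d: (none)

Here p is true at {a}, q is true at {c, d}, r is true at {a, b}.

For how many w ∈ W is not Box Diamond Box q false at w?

a: Box Diamond Box q is F. ✓
b: Box Diamond Box q is F. ✓
c: Box Diamond Box q is F. ✓
d: Box Diamond Box q is T. ✗
Satisfying worlds: {a, b, c}.
So not Box Diamond Box q fails at the other 1 world.

1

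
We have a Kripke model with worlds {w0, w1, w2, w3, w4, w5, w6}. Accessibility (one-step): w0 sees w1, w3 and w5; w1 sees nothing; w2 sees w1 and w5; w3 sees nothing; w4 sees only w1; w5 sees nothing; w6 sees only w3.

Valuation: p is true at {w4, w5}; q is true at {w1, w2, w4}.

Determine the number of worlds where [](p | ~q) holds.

w0: successors {w1, w3, w5}; p | ~q there: w1:F, w3:T, w5:T. ✗
w1: no successors, so [](p | ~q) holds vacuously. ✓
w2: successors {w1, w5}; p | ~q there: w1:F, w5:T. ✗
w3: no successors, so [](p | ~q) holds vacuously. ✓
w4: successors {w1}; p | ~q there: w1:F. ✗
w5: no successors, so [](p | ~q) holds vacuously. ✓
w6: successors {w3}; p | ~q there: w3:T. ✓
Satisfying worlds: {w1, w3, w5, w6}.

4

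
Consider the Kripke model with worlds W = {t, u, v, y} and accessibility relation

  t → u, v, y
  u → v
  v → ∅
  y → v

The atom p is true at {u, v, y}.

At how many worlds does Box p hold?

t: successors {u, v, y}; p there: u:T, v:T, y:T. ✓
u: successors {v}; p there: v:T. ✓
v: no successors, so Box p holds vacuously. ✓
y: successors {v}; p there: v:T. ✓
Satisfying worlds: {t, u, v, y}.

4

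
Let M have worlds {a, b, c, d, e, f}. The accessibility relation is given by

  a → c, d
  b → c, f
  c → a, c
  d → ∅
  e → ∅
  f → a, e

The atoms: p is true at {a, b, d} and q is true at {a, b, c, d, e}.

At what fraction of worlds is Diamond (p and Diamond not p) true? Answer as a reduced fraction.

1/3

a: successors {c, d}; p and Diamond not p there: c:F, d:F. ✗
b: successors {c, f}; p and Diamond not p there: c:F, f:F. ✗
c: successors {a, c}; p and Diamond not p there: a:T, c:F. ✓
d: no successors, so Diamond (p and Diamond not p) fails. ✗
e: no successors, so Diamond (p and Diamond not p) fails. ✗
f: successors {a, e}; p and Diamond not p there: a:T, e:F. ✓
That's 2 of 6 worlds, so 2/6 = 1/3.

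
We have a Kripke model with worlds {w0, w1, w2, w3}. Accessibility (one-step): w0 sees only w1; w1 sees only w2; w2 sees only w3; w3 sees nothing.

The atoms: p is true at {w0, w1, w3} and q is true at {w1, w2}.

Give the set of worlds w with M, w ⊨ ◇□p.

w0: successors {w1}; □p there: w1:F. ✗
w1: successors {w2}; □p there: w2:T. ✓
w2: successors {w3}; □p there: w3:T. ✓
w3: no successors, so ◇□p fails. ✗

{w1, w2}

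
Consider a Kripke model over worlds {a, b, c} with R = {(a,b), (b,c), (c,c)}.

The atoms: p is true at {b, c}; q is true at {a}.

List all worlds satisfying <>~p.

∅

a: successors {b}; ~p there: b:F. ✗
b: successors {c}; ~p there: c:F. ✗
c: successors {c}; ~p there: c:F. ✗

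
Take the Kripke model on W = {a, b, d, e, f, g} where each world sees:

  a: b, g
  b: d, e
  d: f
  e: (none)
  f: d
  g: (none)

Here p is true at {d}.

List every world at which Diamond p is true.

a: successors {b, g}; p there: b:F, g:F. ✗
b: successors {d, e}; p there: d:T, e:F. ✓
d: successors {f}; p there: f:F. ✗
e: no successors, so Diamond p fails. ✗
f: successors {d}; p there: d:T. ✓
g: no successors, so Diamond p fails. ✗

{b, f}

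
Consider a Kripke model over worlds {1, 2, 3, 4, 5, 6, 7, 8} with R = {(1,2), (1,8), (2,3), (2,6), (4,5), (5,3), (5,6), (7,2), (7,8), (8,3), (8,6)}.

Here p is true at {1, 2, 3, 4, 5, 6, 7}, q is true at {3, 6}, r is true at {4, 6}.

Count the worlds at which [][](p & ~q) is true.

1: successors {2, 8}; [](p & ~q) there: 2:F, 8:F. ✗
2: successors {3, 6}; [](p & ~q) there: 3:T, 6:T. ✓
3: no successors, so [][](p & ~q) holds vacuously. ✓
4: successors {5}; [](p & ~q) there: 5:F. ✗
5: successors {3, 6}; [](p & ~q) there: 3:T, 6:T. ✓
6: no successors, so [][](p & ~q) holds vacuously. ✓
7: successors {2, 8}; [](p & ~q) there: 2:F, 8:F. ✗
8: successors {3, 6}; [](p & ~q) there: 3:T, 6:T. ✓
Satisfying worlds: {2, 3, 5, 6, 8}.

5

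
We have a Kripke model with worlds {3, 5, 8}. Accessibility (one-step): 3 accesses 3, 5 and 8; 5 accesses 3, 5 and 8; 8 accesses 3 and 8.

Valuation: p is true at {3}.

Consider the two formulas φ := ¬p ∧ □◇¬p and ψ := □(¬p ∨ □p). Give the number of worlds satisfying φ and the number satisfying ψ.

For ¬p ∧ □◇¬p:
3: ¬p is F, □◇¬p is T. ✗
5: ¬p is T, □◇¬p is T. ✓
8: ¬p is T, □◇¬p is T. ✓
— 2 worlds.
For □(¬p ∨ □p):
3: successors {3, 5, 8}; ¬p ∨ □p there: 3:F, 5:T, 8:T. ✗
5: successors {3, 5, 8}; ¬p ∨ □p there: 3:F, 5:T, 8:T. ✗
8: successors {3, 8}; ¬p ∨ □p there: 3:F, 8:T. ✗
— 0 worlds.

2 and 0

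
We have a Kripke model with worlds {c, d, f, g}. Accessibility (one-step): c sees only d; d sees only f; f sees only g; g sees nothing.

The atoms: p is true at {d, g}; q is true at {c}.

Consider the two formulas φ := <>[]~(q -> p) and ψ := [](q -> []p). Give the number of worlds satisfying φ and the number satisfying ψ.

1 and 4

For <>[]~(q -> p):
c: successors {d}; []~(q -> p) there: d:F. ✗
d: successors {f}; []~(q -> p) there: f:F. ✗
f: successors {g}; []~(q -> p) there: g:T. ✓
g: no successors, so <>[]~(q -> p) fails. ✗
— 1 world.
For [](q -> []p):
c: successors {d}; q -> []p there: d:T. ✓
d: successors {f}; q -> []p there: f:T. ✓
f: successors {g}; q -> []p there: g:T. ✓
g: no successors, so [](q -> []p) holds vacuously. ✓
— 4 worlds.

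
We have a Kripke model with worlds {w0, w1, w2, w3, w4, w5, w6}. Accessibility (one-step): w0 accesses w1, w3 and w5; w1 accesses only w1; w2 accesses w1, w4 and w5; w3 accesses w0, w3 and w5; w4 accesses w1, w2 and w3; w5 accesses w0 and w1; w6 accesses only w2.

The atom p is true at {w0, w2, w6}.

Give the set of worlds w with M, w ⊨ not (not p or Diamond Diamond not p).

w0: not p or Diamond Diamond not p is T. ✗
w1: not p or Diamond Diamond not p is T. ✗
w2: not p or Diamond Diamond not p is T. ✗
w3: not p or Diamond Diamond not p is T. ✗
w4: not p or Diamond Diamond not p is T. ✗
w5: not p or Diamond Diamond not p is T. ✗
w6: not p or Diamond Diamond not p is T. ✗

∅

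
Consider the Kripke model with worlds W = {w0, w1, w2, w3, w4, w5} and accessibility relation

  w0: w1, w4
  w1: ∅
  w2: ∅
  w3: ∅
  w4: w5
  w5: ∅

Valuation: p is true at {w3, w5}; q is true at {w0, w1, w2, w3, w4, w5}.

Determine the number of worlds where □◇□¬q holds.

w0: successors {w1, w4}; ◇□¬q there: w1:F, w4:T. ✗
w1: no successors, so □◇□¬q holds vacuously. ✓
w2: no successors, so □◇□¬q holds vacuously. ✓
w3: no successors, so □◇□¬q holds vacuously. ✓
w4: successors {w5}; ◇□¬q there: w5:F. ✗
w5: no successors, so □◇□¬q holds vacuously. ✓
Satisfying worlds: {w1, w2, w3, w5}.

4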